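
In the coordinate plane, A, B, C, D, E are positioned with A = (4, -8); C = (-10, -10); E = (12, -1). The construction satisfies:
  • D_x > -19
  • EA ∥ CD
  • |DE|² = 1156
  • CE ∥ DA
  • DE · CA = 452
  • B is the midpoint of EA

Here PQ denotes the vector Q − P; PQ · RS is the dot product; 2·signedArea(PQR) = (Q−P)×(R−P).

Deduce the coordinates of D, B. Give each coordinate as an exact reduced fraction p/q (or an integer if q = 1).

B = (8, -9/2)
D = (-18, -17)

1. D_x = -18  [CE ∥ DA ∩ EA ∥ CD]
2. D_y = -17  [CE ∥ DA ∩ EA ∥ CD]
   → D = (-18, -17)
3. B_x = 8  [B is the midpoint of EA]
4. B_y = -9/2  [B is the midpoint of EA]
   → B = (8, -9/2)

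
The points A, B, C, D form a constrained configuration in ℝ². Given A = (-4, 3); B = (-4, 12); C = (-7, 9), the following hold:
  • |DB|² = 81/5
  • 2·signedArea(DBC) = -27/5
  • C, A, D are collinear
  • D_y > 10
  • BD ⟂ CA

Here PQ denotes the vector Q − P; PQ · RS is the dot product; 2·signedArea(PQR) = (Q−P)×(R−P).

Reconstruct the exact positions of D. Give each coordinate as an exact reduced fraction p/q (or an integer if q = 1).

D = (-38/5, 51/5)

1. D_x = -38/5  [C, A, D are collinear ∩ BD ⟂ CA]
2. D_y = 51/5  [C, A, D are collinear ∩ BD ⟂ CA]
   → D = (-38/5, 51/5)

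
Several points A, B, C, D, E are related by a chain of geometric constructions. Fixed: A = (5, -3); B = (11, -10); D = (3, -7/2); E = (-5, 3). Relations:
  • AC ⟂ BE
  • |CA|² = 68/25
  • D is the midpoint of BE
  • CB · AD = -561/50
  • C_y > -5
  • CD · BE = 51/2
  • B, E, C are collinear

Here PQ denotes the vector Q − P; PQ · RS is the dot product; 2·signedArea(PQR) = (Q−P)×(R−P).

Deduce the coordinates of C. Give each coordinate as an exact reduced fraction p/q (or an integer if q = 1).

C = (99/25, -107/25)

1. C_x = 99/25  [B, E, C are collinear ∩ AC ⟂ BE]
2. C_y = -107/25  [B, E, C are collinear ∩ AC ⟂ BE]
   → C = (99/25, -107/25)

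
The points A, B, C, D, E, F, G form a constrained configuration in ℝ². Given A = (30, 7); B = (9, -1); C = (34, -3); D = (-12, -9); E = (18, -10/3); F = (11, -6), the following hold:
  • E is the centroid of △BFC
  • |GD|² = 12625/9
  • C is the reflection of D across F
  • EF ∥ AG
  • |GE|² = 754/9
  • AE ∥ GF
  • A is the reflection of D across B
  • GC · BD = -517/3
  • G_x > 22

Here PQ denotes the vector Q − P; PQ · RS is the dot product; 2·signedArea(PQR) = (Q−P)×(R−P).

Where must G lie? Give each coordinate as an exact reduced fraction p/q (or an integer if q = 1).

G = (23, 13/3)

1. G_x = 23  [AE ∥ GF ∩ EF ∥ AG]
2. G_y = 13/3  [AE ∥ GF ∩ EF ∥ AG]
   → G = (23, 13/3)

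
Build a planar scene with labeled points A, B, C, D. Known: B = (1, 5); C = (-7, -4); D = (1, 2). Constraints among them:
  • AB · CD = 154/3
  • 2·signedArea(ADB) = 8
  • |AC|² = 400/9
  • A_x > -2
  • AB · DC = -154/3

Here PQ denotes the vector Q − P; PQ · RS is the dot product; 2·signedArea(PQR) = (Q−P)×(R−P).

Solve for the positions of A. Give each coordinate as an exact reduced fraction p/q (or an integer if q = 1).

1. A_x = -5/3  [AB · CD = 154/3 ∩ 2·signedArea(ADB) = 8]
2. A_y = 0  [AB · CD = 154/3 ∩ 2·signedArea(ADB) = 8]
   → A = (-5/3, 0)

A = (-5/3, 0)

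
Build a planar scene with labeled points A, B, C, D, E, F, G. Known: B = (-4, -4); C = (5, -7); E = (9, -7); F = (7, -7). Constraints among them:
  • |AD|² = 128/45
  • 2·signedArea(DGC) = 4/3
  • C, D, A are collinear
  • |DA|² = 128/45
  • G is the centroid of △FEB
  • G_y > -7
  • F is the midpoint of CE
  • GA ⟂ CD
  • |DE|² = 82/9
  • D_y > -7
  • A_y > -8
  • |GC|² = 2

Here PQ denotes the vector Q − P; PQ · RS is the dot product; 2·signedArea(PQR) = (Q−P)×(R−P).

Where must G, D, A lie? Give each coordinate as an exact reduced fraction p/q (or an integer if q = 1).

1. G_x = 4  [G is the centroid of △FEB]
2. G_y = -6  [G is the centroid of △FEB]
   → G = (4, -6)
3. D_x = 6  [line 1·x + 1·y + 2/3 = 0 ∩ |DE|² = 82/9]
4. D_y = -20/3  [line 1·x + 1·y + 2/3 = 0 ∩ |DE|² = 82/9]
   → D = (6, -20/3)
5. A_x = 22/5  [C, D, A are collinear ∩ GA ⟂ CD]
6. A_y = -36/5  [C, D, A are collinear ∩ GA ⟂ CD]
   → A = (22/5, -36/5)

A = (22/5, -36/5)
D = (6, -20/3)
G = (4, -6)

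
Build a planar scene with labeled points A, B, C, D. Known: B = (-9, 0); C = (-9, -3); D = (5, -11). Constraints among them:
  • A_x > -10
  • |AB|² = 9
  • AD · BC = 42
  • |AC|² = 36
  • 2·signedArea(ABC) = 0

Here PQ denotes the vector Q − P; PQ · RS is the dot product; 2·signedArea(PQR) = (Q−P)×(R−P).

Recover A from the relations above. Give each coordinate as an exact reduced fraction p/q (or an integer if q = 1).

1. A_x = -9  [2·signedArea(ABC) = 0 ∩ AD · BC = 42]
2. A_y = 3  [2·signedArea(ABC) = 0 ∩ AD · BC = 42]
   → A = (-9, 3)

A = (-9, 3)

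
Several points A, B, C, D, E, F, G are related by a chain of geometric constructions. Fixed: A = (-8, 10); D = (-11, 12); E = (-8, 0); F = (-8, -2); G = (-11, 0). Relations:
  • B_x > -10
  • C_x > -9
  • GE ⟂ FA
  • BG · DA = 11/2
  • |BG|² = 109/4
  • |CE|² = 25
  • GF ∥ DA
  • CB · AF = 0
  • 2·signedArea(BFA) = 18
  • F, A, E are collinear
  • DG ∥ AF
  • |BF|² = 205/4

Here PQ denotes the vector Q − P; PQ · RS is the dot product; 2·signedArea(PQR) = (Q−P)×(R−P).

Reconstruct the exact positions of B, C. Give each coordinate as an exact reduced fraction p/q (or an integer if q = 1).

B = (-19/2, 5)
C = (-8, 5)

1. B_x = -19/2  [2·signedArea(BFA) = 18 ∩ BG · DA = 11/2]
2. B_y = 5  [2·signedArea(BFA) = 18 ∩ BG · DA = 11/2]
   → B = (-19/2, 5)
3. C_y = 5  [CB · AF = 0]
4. C_x = -8  [|CE|² = 25]
   → C = (-8, 5)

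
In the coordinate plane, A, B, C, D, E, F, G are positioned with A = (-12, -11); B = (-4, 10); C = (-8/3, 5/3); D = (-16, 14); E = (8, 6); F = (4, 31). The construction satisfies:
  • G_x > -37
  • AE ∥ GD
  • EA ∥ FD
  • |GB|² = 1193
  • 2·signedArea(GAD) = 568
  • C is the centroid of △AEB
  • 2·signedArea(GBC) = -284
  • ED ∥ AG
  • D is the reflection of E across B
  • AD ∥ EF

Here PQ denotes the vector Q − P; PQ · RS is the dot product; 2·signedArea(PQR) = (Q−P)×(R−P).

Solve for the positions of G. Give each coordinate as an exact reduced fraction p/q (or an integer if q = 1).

G = (-36, -3)

1. G_x = -36  [AE ∥ GD ∩ ED ∥ AG]
2. G_y = -3  [AE ∥ GD ∩ ED ∥ AG]
   → G = (-36, -3)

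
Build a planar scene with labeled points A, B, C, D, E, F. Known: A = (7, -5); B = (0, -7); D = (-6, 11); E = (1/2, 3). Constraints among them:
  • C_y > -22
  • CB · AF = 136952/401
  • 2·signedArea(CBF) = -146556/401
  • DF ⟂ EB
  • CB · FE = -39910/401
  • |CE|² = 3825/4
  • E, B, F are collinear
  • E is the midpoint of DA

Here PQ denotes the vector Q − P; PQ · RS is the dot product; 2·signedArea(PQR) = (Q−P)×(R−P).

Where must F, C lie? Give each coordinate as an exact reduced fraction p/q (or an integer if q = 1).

1. F_x = 354/401  [E, B, F are collinear ∩ DF ⟂ EB]
2. F_y = 4273/401  [E, B, F are collinear ∩ DF ⟂ EB]
   → F = (354/401, 4273/401)
3. C_x = 20  [CB · FE = -39910/401 ∩ CB · AF = 136952/401]
4. C_y = -21  [CB · FE = -39910/401 ∩ CB · AF = 136952/401]
   → C = (20, -21)

C = (20, -21)
F = (354/401, 4273/401)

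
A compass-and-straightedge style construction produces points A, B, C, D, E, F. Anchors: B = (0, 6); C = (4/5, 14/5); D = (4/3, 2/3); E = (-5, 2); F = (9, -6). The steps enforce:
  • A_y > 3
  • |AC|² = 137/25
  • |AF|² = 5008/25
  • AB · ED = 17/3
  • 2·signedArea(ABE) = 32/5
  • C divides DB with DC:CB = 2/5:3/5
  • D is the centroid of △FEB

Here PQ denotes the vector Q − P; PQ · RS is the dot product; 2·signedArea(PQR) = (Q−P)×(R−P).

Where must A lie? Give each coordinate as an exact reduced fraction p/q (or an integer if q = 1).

1. A_x = -7/5  [AB · ED = 17/3 ∩ 2·signedArea(ABE) = 32/5]
2. A_y = 18/5  [AB · ED = 17/3 ∩ 2·signedArea(ABE) = 32/5]
   → A = (-7/5, 18/5)

A = (-7/5, 18/5)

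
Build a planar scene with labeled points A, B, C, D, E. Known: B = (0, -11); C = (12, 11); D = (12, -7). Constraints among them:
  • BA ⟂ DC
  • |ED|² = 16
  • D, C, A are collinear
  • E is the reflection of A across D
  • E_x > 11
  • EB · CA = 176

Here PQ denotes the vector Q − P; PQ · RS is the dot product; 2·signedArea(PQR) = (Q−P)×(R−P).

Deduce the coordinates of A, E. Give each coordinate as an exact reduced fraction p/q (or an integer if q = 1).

A = (12, -11)
E = (12, -3)

1. A_x = 12  [D, C, A are collinear ∩ BA ⟂ DC]
2. A_y = -11  [D, C, A are collinear ∩ BA ⟂ DC]
   → A = (12, -11)
3. E_x = 12  [E is the reflection of A across D]
4. E_y = -3  [E is the reflection of A across D]
   → E = (12, -3)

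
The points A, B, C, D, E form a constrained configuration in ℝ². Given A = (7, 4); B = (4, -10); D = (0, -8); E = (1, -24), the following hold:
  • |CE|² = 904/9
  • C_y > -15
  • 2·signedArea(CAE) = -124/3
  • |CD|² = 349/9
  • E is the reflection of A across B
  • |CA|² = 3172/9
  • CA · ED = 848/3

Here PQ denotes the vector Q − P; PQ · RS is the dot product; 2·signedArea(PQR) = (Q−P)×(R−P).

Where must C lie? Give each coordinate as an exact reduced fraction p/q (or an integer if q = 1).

1. C_x = 5/3  [2·signedArea(CAE) = -124/3 ∩ CA · ED = 848/3]
2. C_y = -14  [2·signedArea(CAE) = -124/3 ∩ CA · ED = 848/3]
   → C = (5/3, -14)

C = (5/3, -14)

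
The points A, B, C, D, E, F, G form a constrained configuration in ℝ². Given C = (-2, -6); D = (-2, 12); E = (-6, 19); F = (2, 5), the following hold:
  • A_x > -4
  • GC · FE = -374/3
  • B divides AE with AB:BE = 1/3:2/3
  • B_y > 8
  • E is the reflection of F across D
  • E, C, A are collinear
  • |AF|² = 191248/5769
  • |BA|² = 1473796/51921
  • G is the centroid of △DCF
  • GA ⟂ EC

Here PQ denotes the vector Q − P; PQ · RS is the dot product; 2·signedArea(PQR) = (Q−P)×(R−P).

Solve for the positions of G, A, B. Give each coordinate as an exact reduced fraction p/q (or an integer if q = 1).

A = (-6682/1923, 6187/1923)
B = (-24902/5769, 48911/5769)
G = (-2/3, 11/3)

1. G_x = -2/3  [G is the centroid of △DCF]
2. G_y = 11/3  [G is the centroid of △DCF]
   → G = (-2/3, 11/3)
3. A_x = -6682/1923  [E, C, A are collinear ∩ GA ⟂ EC]
4. A_y = 6187/1923  [E, C, A are collinear ∩ GA ⟂ EC]
   → A = (-6682/1923, 6187/1923)
5. B_x = -24902/5769  [B divides AE with AB:BE = 1/3:2/3]
6. B_y = 48911/5769  [B divides AE with AB:BE = 1/3:2/3]
   → B = (-24902/5769, 48911/5769)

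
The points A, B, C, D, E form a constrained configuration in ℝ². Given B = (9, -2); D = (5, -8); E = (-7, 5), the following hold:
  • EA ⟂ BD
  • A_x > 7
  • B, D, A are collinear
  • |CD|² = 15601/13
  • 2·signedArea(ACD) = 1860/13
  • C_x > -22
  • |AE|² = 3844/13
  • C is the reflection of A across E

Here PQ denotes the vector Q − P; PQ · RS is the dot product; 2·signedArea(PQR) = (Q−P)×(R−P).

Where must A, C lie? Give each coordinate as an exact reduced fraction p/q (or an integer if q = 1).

1. A_x = 95/13  [B, D, A are collinear ∩ EA ⟂ BD]
2. A_y = -59/13  [B, D, A are collinear ∩ EA ⟂ BD]
   → A = (95/13, -59/13)
3. C_x = -277/13  [C is the reflection of A across E]
4. C_y = 189/13  [C is the reflection of A across E]
   → C = (-277/13, 189/13)

A = (95/13, -59/13)
C = (-277/13, 189/13)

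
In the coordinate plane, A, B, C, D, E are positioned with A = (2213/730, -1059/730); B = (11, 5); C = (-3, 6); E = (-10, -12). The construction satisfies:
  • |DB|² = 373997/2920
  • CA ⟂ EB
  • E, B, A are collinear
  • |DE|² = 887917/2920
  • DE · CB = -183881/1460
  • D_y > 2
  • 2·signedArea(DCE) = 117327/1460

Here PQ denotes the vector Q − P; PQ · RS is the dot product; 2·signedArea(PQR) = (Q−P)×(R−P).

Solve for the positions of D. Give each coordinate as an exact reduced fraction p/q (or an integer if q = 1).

D = (23/1460, 3321/1460)

1. D_x = 23/1460  [2·signedArea(DCE) = 117327/1460 ∩ DE · CB = -183881/1460]
2. D_y = 3321/1460  [2·signedArea(DCE) = 117327/1460 ∩ DE · CB = -183881/1460]
   → D = (23/1460, 3321/1460)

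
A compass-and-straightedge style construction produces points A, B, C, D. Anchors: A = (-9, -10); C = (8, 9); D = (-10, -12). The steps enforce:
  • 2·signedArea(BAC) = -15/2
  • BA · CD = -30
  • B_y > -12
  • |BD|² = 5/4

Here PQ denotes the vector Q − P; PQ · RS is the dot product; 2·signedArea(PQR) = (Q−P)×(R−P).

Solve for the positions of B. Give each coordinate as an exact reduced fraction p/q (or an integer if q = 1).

B = (-19/2, -11)

1. B_x = -19/2  [BA · CD = -30 ∩ 2·signedArea(BAC) = -15/2]
2. B_y = -11  [BA · CD = -30 ∩ 2·signedArea(BAC) = -15/2]
   → B = (-19/2, -11)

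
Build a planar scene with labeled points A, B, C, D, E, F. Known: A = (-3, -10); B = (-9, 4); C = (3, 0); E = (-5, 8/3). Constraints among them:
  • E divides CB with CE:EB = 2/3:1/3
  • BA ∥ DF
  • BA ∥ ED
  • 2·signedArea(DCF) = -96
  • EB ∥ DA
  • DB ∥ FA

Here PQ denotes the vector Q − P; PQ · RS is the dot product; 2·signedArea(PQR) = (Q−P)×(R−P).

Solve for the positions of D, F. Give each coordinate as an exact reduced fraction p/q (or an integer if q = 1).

D = (1, -34/3)
F = (7, -76/3)

1. D_x = 1  [EB ∥ DA ∩ BA ∥ ED]
2. D_y = -34/3  [EB ∥ DA ∩ BA ∥ ED]
   → D = (1, -34/3)
3. F_x = 7  [DB ∥ FA ∩ BA ∥ DF]
4. F_y = -76/3  [DB ∥ FA ∩ BA ∥ DF]
   → F = (7, -76/3)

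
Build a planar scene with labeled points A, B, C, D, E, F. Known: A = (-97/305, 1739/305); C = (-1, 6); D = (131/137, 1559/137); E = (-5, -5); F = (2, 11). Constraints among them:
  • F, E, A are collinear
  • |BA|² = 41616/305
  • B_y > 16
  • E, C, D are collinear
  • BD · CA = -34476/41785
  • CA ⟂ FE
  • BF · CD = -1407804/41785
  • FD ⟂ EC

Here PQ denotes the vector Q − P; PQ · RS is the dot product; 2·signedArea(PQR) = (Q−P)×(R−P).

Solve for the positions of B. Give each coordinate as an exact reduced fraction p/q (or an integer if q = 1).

1. B_x = 1331/305  [BF · CD = -1407804/41785 ∩ BD · CA = -34476/41785]
2. B_y = 5003/305  [BF · CD = -1407804/41785 ∩ BD · CA = -34476/41785]
   → B = (1331/305, 5003/305)

B = (1331/305, 5003/305)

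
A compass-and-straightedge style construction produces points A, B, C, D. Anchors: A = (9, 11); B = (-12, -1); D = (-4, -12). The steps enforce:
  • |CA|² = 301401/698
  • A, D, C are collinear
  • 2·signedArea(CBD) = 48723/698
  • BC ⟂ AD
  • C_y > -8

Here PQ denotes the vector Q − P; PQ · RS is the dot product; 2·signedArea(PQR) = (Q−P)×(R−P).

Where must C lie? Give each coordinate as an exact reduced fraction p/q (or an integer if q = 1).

C = (-855/698, -4949/698)

1. C_x = -855/698  [A, D, C are collinear ∩ BC ⟂ AD]
2. C_y = -4949/698  [A, D, C are collinear ∩ BC ⟂ AD]
   → C = (-855/698, -4949/698)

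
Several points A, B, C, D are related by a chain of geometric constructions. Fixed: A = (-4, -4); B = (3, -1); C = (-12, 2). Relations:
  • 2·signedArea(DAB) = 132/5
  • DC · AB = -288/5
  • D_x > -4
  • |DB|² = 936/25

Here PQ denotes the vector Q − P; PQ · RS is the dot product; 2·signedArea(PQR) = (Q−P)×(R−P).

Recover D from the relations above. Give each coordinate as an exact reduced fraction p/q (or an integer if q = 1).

D = (-3, 1/5)

1. D_x = -3  [2·signedArea(DAB) = 132/5 ∩ DC · AB = -288/5]
2. D_y = 1/5  [2·signedArea(DAB) = 132/5 ∩ DC · AB = -288/5]
   → D = (-3, 1/5)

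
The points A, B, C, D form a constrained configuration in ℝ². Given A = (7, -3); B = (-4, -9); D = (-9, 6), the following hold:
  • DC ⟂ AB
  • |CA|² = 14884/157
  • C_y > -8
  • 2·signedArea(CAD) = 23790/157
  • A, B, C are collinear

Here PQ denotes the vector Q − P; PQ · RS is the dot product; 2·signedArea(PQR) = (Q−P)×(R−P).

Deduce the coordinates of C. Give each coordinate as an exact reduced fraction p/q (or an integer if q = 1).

1. C_x = -243/157  [A, B, C are collinear ∩ DC ⟂ AB]
2. C_y = -1203/157  [A, B, C are collinear ∩ DC ⟂ AB]
   → C = (-243/157, -1203/157)

C = (-243/157, -1203/157)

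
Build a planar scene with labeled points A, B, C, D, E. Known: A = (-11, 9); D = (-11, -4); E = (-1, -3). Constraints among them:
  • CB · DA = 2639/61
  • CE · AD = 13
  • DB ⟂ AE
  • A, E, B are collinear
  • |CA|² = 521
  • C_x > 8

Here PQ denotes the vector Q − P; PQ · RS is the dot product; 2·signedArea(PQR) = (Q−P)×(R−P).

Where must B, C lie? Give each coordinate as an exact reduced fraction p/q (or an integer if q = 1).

B = (-281/61, 81/61)
C = (9, -2)

1. B_x = -281/61  [A, E, B are collinear ∩ DB ⟂ AE]
2. B_y = 81/61  [A, E, B are collinear ∩ DB ⟂ AE]
   → B = (-281/61, 81/61)
3. C_y = -2  [CE · AD = 13]
4. C_x = 9  [|CA|² = 521]
   → C = (9, -2)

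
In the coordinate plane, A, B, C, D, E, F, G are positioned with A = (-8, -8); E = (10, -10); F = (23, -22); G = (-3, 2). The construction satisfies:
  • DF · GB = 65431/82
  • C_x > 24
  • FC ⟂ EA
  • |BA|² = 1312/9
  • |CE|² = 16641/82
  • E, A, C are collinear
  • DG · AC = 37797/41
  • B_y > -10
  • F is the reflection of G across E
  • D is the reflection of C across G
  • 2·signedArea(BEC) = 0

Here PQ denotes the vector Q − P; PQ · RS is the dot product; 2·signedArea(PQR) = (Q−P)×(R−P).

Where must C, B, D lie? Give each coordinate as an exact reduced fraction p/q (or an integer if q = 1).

1. C_x = 1981/82  [E, A, C are collinear ∩ FC ⟂ EA]
2. C_y = -949/82  [E, A, C are collinear ∩ FC ⟂ EA]
   → C = (1981/82, -949/82)
3. D_x = -2473/82  [D is the reflection of C across G]
4. D_y = 1277/82  [D is the reflection of C across G]
   → D = (-2473/82, 1277/82)
5. B_x = 4  [2·signedArea(BEC) = 0 ∩ DF · GB = 65431/82]
6. B_y = -28/3  [2·signedArea(BEC) = 0 ∩ DF · GB = 65431/82]
   → B = (4, -28/3)

B = (4, -28/3)
C = (1981/82, -949/82)
D = (-2473/82, 1277/82)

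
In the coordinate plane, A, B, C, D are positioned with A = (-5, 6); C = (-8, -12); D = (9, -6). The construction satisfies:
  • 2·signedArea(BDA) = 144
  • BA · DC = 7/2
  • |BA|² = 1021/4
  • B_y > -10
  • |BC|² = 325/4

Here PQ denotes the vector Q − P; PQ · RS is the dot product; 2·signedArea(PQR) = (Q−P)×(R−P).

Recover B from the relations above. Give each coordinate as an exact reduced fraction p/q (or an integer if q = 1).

B = (1/2, -9)

1. B_x = 1/2  [2·signedArea(BDA) = 144 ∩ BA · DC = 7/2]
2. B_y = -9  [2·signedArea(BDA) = 144 ∩ BA · DC = 7/2]
   → B = (1/2, -9)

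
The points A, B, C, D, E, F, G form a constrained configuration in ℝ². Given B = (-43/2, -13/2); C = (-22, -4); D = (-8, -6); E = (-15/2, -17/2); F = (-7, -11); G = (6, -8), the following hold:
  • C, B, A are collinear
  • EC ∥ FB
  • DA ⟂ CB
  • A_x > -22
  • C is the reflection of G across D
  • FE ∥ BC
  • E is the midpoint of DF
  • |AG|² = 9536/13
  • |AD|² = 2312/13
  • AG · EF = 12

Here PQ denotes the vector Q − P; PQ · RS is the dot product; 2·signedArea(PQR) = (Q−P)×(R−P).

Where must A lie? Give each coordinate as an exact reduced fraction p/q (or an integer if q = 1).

1. A_x = -274/13  [C, B, A are collinear ∩ DA ⟂ CB]
2. A_y = -112/13  [C, B, A are collinear ∩ DA ⟂ CB]
   → A = (-274/13, -112/13)

A = (-274/13, -112/13)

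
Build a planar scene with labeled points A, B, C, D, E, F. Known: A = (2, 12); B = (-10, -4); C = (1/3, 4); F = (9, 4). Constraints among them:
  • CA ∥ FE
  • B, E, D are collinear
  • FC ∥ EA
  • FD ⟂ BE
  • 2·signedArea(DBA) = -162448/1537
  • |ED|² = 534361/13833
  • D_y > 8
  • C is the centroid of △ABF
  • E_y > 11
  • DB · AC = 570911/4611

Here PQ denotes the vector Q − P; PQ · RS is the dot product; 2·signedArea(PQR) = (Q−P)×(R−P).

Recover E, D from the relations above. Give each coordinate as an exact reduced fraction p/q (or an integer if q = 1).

1. E_x = 32/3  [FC ∥ EA ∩ CA ∥ FE]
2. E_y = 12  [FC ∥ EA ∩ CA ∥ FE]
   → E = (32/3, 12)
3. D_x = 8841/1537  [B, E, D are collinear ∩ FD ⟂ BE]
4. D_y = 12596/1537  [B, E, D are collinear ∩ FD ⟂ BE]
   → D = (8841/1537, 12596/1537)

D = (8841/1537, 12596/1537)
E = (32/3, 12)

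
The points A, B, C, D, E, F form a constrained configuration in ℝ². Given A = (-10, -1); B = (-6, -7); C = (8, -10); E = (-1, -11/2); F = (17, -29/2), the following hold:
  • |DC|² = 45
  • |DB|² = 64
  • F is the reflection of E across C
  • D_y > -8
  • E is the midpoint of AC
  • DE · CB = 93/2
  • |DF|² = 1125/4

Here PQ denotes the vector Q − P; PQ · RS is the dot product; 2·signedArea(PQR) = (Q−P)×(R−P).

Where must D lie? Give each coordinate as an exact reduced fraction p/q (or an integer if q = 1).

D = (2, -7)

1. D_x = 2  [line 14·x + -3·y + -49 = 0 ∩ |DC|² = 45]
2. D_y = -7  [line 14·x + -3·y + -49 = 0 ∩ |DC|² = 45]
   → D = (2, -7)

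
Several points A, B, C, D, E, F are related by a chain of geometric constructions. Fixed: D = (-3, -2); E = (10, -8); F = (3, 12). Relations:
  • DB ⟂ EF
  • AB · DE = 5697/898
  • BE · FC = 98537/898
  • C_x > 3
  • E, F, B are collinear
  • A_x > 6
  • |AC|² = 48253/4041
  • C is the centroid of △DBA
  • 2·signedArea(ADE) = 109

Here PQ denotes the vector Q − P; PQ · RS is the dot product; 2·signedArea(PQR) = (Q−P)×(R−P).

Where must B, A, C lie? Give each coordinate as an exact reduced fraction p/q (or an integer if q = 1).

A = (13/2, 2)
B = (3013/449, 628/449)
C = (9169/2694, 628/1347)

1. B_x = 3013/449  [E, F, B are collinear ∩ DB ⟂ EF]
2. B_y = 628/449  [E, F, B are collinear ∩ DB ⟂ EF]
   → B = (3013/449, 628/449)
3. A_x = 13/2  [2·signedArea(ADE) = 109 ∩ AB · DE = 5697/898]
4. A_y = 2  [2·signedArea(ADE) = 109 ∩ AB · DE = 5697/898]
   → A = (13/2, 2)
5. C_x = 9169/2694  [C is the centroid of △DBA]
6. C_y = 628/1347  [C is the centroid of △DBA]
   → C = (9169/2694, 628/1347)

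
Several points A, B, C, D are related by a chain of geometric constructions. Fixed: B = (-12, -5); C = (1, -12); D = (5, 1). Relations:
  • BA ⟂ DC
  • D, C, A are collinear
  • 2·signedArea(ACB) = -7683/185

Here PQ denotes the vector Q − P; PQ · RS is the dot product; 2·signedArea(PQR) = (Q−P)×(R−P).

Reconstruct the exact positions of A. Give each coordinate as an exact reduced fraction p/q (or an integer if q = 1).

A = (341/185, -1713/185)

1. A_x = 341/185  [D, C, A are collinear ∩ BA ⟂ DC]
2. A_y = -1713/185  [D, C, A are collinear ∩ BA ⟂ DC]
   → A = (341/185, -1713/185)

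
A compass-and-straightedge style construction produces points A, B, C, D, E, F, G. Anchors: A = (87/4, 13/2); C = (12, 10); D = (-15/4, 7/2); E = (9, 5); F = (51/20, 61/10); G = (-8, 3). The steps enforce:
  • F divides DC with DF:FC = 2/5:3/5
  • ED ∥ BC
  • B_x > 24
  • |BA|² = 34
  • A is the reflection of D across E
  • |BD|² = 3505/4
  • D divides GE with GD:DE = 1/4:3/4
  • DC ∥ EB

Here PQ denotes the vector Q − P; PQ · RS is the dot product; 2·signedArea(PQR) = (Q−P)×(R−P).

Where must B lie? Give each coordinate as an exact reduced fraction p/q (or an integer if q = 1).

B = (99/4, 23/2)

1. B_x = 99/4  [ED ∥ BC ∩ DC ∥ EB]
2. B_y = 23/2  [ED ∥ BC ∩ DC ∥ EB]
   → B = (99/4, 23/2)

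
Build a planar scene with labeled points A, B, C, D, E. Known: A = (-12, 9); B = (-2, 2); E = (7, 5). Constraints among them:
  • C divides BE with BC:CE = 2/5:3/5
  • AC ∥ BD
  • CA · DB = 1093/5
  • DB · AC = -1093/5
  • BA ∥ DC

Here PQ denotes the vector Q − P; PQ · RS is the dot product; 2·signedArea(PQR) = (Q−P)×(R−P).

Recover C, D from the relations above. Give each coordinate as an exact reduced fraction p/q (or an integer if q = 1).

1. C_x = 8/5  [C divides BE with BC:CE = 2/5:3/5]
2. C_y = 16/5  [C divides BE with BC:CE = 2/5:3/5]
   → C = (8/5, 16/5)
3. D_x = 58/5  [BA ∥ DC ∩ AC ∥ BD]
4. D_y = -19/5  [BA ∥ DC ∩ AC ∥ BD]
   → D = (58/5, -19/5)

C = (8/5, 16/5)
D = (58/5, -19/5)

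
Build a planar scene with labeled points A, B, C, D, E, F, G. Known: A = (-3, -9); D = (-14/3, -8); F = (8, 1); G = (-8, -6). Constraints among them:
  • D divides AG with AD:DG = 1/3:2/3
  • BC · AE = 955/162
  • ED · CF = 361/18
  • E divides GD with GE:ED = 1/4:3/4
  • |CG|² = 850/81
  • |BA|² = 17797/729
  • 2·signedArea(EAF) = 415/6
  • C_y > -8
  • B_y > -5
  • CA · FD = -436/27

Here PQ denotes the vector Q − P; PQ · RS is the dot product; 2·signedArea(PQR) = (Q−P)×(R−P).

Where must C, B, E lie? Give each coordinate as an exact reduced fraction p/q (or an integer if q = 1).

1. E_x = -43/6  [E divides GD with GE:ED = 1/4:3/4]
2. E_y = -13/2  [E divides GD with GE:ED = 1/4:3/4]
   → E = (-43/6, -13/2)
3. C_x = -47/9  [CA · FD = -436/27 ∩ ED · CF = 361/18]
4. C_y = -23/3  [CA · FD = -436/27 ∩ ED · CF = 361/18]
   → C = (-47/9, -23/3)
5. B_x = -47/27  [line 25/6·x + -5/2·y + -535/162 = 0 ∩ |BA|² = 17797/729]
6. B_y = -38/9  [line 25/6·x + -5/2·y + -535/162 = 0 ∩ |BA|² = 17797/729]
   → B = (-47/27, -38/9)

B = (-47/27, -38/9)
C = (-47/9, -23/3)
E = (-43/6, -13/2)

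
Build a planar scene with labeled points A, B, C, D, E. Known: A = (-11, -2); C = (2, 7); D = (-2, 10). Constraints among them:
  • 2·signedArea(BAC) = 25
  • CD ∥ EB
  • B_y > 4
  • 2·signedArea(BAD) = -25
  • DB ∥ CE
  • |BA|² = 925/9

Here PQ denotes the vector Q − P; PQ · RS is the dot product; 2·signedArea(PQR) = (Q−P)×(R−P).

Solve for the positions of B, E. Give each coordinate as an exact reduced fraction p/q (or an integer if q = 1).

B = (-11/3, 5)
E = (1/3, 2)

1. B_x = -11/3  [2·signedArea(BAD) = -25 ∩ 2·signedArea(BAC) = 25]
2. B_y = 5  [2·signedArea(BAD) = -25 ∩ 2·signedArea(BAC) = 25]
   → B = (-11/3, 5)
3. E_x = 1/3  [CD ∥ EB ∩ DB ∥ CE]
4. E_y = 2  [CD ∥ EB ∩ DB ∥ CE]
   → E = (1/3, 2)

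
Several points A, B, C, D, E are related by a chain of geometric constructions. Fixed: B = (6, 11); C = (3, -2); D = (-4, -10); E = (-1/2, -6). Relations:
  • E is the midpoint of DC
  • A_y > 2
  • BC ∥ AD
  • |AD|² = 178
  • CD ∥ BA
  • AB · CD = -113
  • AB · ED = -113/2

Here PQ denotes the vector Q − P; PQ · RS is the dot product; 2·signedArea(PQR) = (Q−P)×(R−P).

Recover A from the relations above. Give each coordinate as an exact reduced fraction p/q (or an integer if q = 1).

1. A_x = -1  [BC ∥ AD ∩ CD ∥ BA]
2. A_y = 3  [BC ∥ AD ∩ CD ∥ BA]
   → A = (-1, 3)

A = (-1, 3)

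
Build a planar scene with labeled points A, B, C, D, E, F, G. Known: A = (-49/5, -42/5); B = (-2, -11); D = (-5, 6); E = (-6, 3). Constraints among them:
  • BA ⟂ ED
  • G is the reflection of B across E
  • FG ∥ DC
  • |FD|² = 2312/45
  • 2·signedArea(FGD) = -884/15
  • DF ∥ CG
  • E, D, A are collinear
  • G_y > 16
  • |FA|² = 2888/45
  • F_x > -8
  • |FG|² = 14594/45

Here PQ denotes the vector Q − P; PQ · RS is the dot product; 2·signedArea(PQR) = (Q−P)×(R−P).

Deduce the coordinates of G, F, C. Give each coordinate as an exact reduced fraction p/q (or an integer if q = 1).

C = (-116/15, 119/5)
F = (-109/15, -4/5)
G = (-10, 17)

1. G_x = -10  [G is the reflection of B across E]
2. G_y = 17  [G is the reflection of B across E]
   → G = (-10, 17)
3. F_x = -109/15  [line 11·x + 5·y + 1259/15 = 0 ∩ |FG|² = 14594/45]
4. F_y = -4/5  [line 11·x + 5·y + 1259/15 = 0 ∩ |FG|² = 14594/45]
   → F = (-109/15, -4/5)
5. C_x = -116/15  [DF ∥ CG ∩ FG ∥ DC]
6. C_y = 119/5  [DF ∥ CG ∩ FG ∥ DC]
   → C = (-116/15, 119/5)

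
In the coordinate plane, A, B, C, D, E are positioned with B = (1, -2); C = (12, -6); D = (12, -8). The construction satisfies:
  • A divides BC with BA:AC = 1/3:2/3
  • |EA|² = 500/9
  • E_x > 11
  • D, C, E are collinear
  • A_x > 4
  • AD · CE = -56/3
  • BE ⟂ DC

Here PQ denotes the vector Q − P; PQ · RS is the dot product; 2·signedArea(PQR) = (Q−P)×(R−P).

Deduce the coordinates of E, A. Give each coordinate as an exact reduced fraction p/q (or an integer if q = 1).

A = (14/3, -10/3)
E = (12, -2)

1. E_x = 12  [D, C, E are collinear ∩ BE ⟂ DC]
2. E_y = -2  [D, C, E are collinear ∩ BE ⟂ DC]
   → E = (12, -2)
3. A_x = 14/3  [A divides BC with BA:AC = 1/3:2/3]
4. A_y = -10/3  [A divides BC with BA:AC = 1/3:2/3]
   → A = (14/3, -10/3)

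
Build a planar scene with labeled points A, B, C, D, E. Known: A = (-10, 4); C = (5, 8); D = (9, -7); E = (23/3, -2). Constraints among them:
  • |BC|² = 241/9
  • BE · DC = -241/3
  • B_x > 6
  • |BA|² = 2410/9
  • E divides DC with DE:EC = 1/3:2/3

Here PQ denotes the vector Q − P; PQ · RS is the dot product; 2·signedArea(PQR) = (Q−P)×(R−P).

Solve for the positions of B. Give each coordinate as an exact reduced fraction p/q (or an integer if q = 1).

B = (19/3, 3)

1. B_x = 19/3  [line 4·x + -15·y + 59/3 = 0 ∩ |BC|² = 241/9]
2. B_y = 3  [line 4·x + -15·y + 59/3 = 0 ∩ |BC|² = 241/9]
   → B = (19/3, 3)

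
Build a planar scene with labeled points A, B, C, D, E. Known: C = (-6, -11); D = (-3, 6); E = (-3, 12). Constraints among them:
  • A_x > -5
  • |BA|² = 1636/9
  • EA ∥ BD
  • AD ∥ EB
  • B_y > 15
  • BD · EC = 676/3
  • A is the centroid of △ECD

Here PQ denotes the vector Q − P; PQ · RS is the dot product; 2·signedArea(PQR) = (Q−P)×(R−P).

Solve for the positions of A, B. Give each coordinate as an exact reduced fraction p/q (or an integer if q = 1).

A = (-4, 7/3)
B = (-2, 47/3)

1. A_x = -4  [A is the centroid of △ECD]
2. A_y = 7/3  [A is the centroid of △ECD]
   → A = (-4, 7/3)
3. B_x = -2  [EA ∥ BD ∩ AD ∥ EB]
4. B_y = 47/3  [EA ∥ BD ∩ AD ∥ EB]
   → B = (-2, 47/3)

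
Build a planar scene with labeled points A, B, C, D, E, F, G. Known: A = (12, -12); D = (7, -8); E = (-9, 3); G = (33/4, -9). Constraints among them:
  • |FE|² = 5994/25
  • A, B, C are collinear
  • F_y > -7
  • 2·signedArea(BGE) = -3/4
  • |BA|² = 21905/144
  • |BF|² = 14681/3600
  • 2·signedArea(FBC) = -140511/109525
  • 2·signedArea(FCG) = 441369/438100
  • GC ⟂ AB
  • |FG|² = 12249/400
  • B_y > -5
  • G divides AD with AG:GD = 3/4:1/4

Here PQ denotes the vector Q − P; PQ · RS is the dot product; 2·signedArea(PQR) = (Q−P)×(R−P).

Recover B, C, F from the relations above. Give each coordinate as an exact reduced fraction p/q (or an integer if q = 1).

B = (25/12, -14/3)
C = (713361/87620, -200358/21905)
F = (18/5, -6)

1. B_x = 25/12  [line -12·x + -69/4·y + -111/2 = 0 ∩ |BA|² = 21905/144]
2. B_y = -14/3  [line -12·x + -69/4·y + -111/2 = 0 ∩ |BA|² = 21905/144]
   → B = (25/12, -14/3)
3. C_x = 713361/87620  [A, B, C are collinear ∩ GC ⟂ AB]
4. C_y = -200358/21905  [A, B, C are collinear ∩ GC ⟂ AB]
   → C = (713361/87620, -200358/21905)
5. F_x = 18/5  [2·signedArea(FCG) = 441369/438100 ∩ 2·signedArea(FBC) = -140511/109525]
6. F_y = -6  [2·signedArea(FCG) = 441369/438100 ∩ 2·signedArea(FBC) = -140511/109525]
   → F = (18/5, -6)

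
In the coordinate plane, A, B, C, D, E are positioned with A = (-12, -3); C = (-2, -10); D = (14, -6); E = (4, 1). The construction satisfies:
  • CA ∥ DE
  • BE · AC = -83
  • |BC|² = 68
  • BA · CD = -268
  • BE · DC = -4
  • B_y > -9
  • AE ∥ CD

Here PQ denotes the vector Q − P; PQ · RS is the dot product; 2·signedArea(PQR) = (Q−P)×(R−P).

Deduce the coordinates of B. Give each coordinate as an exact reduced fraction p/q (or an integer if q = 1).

1. B_x = 6  [BA · CD = -268 ∩ BE · AC = -83]
2. B_y = -8  [BA · CD = -268 ∩ BE · AC = -83]
   → B = (6, -8)

B = (6, -8)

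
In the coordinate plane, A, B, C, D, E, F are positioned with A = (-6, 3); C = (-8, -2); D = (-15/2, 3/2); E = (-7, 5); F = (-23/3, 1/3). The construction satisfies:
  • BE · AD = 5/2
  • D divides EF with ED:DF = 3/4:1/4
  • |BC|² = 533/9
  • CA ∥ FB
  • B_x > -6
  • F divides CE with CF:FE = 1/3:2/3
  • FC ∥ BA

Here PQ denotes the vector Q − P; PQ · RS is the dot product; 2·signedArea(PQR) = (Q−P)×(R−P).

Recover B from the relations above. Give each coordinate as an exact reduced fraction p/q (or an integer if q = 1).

B = (-17/3, 16/3)

1. B_x = -17/3  [FC ∥ BA ∩ CA ∥ FB]
2. B_y = 16/3  [FC ∥ BA ∩ CA ∥ FB]
   → B = (-17/3, 16/3)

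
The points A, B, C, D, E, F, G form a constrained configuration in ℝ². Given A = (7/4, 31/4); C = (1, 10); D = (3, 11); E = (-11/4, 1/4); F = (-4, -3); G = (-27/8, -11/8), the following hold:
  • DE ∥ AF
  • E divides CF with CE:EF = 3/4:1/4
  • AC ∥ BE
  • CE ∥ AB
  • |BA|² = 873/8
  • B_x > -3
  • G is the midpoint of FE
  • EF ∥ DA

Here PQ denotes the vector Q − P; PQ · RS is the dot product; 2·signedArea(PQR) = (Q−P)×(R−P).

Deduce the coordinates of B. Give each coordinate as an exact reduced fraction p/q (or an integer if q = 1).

1. B_x = -2  [AC ∥ BE ∩ CE ∥ AB]
2. B_y = -2  [AC ∥ BE ∩ CE ∥ AB]
   → B = (-2, -2)

B = (-2, -2)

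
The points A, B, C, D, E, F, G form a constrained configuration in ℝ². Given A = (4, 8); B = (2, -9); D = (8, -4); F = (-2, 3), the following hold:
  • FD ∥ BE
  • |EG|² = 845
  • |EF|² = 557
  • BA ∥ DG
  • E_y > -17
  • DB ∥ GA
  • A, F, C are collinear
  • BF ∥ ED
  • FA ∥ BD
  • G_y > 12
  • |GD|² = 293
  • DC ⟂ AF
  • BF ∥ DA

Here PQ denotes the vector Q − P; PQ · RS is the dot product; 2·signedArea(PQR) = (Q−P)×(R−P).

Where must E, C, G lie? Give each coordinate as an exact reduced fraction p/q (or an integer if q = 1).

1. E_x = 12  [BF ∥ ED ∩ FD ∥ BE]
2. E_y = -16  [BF ∥ ED ∩ FD ∥ BE]
   → E = (12, -16)
3. C_x = 28/61  [A, F, C are collinear ∩ DC ⟂ AF]
4. C_y = 308/61  [A, F, C are collinear ∩ DC ⟂ AF]
   → C = (28/61, 308/61)
5. G_x = 10  [DB ∥ GA ∩ BA ∥ DG]
6. G_y = 13  [DB ∥ GA ∩ BA ∥ DG]
   → G = (10, 13)

C = (28/61, 308/61)
E = (12, -16)
G = (10, 13)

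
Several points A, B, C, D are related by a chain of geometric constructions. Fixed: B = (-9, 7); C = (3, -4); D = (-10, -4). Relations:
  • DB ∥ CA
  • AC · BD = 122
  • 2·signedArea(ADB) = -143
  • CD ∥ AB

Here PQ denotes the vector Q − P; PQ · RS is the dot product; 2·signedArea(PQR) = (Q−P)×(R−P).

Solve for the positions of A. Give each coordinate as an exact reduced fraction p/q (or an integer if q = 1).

A = (4, 7)

1. A_x = 4  [CD ∥ AB ∩ DB ∥ CA]
2. A_y = 7  [CD ∥ AB ∩ DB ∥ CA]
   → A = (4, 7)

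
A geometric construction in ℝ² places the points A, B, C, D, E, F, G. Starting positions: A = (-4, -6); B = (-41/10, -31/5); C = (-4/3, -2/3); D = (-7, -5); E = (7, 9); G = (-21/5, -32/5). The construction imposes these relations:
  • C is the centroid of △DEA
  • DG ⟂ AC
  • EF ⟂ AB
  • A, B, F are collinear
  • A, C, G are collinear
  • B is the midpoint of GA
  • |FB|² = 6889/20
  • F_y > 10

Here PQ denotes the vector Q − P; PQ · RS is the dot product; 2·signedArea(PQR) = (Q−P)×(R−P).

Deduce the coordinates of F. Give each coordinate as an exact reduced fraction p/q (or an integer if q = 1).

F = (21/5, 52/5)

1. F_x = 21/5  [A, B, F are collinear ∩ EF ⟂ AB]
2. F_y = 52/5  [A, B, F are collinear ∩ EF ⟂ AB]
   → F = (21/5, 52/5)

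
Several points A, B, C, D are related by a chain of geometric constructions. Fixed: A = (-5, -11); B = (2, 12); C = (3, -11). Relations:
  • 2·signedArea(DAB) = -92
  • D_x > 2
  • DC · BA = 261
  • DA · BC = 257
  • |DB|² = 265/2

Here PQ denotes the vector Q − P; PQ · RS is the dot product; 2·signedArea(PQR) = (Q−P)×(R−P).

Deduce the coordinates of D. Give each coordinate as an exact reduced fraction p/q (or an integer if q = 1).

1. D_x = 5/2  [DC · BA = 261 ∩ 2·signedArea(DAB) = -92]
2. D_y = 1/2  [DC · BA = 261 ∩ 2·signedArea(DAB) = -92]
   → D = (5/2, 1/2)

D = (5/2, 1/2)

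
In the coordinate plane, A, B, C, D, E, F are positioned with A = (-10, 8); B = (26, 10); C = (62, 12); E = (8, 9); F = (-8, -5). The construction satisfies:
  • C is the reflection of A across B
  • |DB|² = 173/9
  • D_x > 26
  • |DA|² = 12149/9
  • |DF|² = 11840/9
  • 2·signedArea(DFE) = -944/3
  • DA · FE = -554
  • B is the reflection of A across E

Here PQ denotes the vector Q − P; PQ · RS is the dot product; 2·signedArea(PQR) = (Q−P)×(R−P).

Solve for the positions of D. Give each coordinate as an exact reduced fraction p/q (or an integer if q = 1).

1. D_x = 80/3  [2·signedArea(DFE) = -944/3 ∩ DA · FE = -554]
2. D_y = 17/3  [2·signedArea(DFE) = -944/3 ∩ DA · FE = -554]
   → D = (80/3, 17/3)

D = (80/3, 17/3)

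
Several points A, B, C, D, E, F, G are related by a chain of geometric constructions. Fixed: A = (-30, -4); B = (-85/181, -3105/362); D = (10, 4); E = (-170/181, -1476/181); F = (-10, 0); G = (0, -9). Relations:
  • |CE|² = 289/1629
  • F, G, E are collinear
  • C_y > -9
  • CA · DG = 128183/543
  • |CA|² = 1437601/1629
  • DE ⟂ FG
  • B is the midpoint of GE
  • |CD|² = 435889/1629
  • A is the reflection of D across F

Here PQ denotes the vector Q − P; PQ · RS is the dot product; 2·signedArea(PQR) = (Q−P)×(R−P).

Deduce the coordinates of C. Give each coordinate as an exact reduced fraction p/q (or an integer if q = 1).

1. C_x = -340/543  [line 10·x + 13·y + 62953/543 = 0 ∩ |CD|² = 435889/1629]
2. C_y = -1527/181  [line 10·x + 13·y + 62953/543 = 0 ∩ |CD|² = 435889/1629]
   → C = (-340/543, -1527/181)

C = (-340/543, -1527/181)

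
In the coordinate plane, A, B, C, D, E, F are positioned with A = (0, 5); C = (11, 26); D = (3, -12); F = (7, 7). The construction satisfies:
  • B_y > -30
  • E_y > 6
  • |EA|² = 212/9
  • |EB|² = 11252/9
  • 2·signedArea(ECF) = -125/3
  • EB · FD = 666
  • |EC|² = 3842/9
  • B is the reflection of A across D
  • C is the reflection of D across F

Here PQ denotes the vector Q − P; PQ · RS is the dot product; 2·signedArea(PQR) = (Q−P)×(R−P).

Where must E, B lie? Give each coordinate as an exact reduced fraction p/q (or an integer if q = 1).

B = (6, -29)
E = (14/3, 19/3)

1. E_x = 14/3  [line 19·x + -4·y + -190/3 = 0 ∩ |EA|² = 212/9]
2. E_y = 19/3  [line 19·x + -4·y + -190/3 = 0 ∩ |EA|² = 212/9]
   → E = (14/3, 19/3)
3. B_x = 6  [EB · FD = 666 ∩ B is the reflection of A across D]
4. B_y = -29  [EB · FD = 666 ∩ B is the reflection of A across D]
   → B = (6, -29)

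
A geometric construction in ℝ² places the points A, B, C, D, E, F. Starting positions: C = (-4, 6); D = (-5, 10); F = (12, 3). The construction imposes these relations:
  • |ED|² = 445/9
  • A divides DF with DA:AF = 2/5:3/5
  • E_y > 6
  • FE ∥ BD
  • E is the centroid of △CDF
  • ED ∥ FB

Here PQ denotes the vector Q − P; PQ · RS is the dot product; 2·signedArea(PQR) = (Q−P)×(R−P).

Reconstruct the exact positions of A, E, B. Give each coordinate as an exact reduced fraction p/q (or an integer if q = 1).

A = (9/5, 36/5)
B = (6, 20/3)
E = (1, 19/3)

1. A_x = 9/5  [A divides DF with DA:AF = 2/5:3/5]
2. A_y = 36/5  [A divides DF with DA:AF = 2/5:3/5]
   → A = (9/5, 36/5)
3. E_x = 1  [E is the centroid of △CDF]
4. E_y = 19/3  [E is the centroid of △CDF]
   → E = (1, 19/3)
5. B_x = 6  [FE ∥ BD ∩ ED ∥ FB]
6. B_y = 20/3  [FE ∥ BD ∩ ED ∥ FB]
   → B = (6, 20/3)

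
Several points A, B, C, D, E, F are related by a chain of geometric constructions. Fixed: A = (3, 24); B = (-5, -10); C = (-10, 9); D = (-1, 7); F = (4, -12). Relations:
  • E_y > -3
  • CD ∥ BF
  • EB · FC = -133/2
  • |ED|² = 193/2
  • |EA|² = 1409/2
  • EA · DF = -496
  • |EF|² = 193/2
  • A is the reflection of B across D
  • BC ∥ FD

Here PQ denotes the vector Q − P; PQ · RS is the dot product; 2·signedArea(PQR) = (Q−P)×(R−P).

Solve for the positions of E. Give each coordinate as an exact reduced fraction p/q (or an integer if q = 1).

1. E_x = 3/2  [EB · FC = -133/2 ∩ EA · DF = -496]
2. E_y = -5/2  [EB · FC = -133/2 ∩ EA · DF = -496]
   → E = (3/2, -5/2)

E = (3/2, -5/2)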